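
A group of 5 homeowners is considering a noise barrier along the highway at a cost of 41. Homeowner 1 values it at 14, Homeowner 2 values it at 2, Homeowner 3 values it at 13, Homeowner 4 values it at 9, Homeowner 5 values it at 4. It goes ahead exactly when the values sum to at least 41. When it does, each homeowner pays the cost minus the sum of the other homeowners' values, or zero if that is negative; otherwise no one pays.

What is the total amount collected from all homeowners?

Total value 42 ≥ cost 41, so it is built.
Homeowner 1: others sum to 28; max(0, 41 - 28) = 13.
Homeowner 2: others sum to 40; max(0, 41 - 40) = 1.
Homeowner 3: others sum to 29; max(0, 41 - 29) = 12.
Homeowner 4: others sum to 33; max(0, 41 - 33) = 8.
Homeowner 5: others sum to 38; max(0, 41 - 38) = 3.
Total collected = 13 + 1 + 12 + 8 + 3 = 37.

37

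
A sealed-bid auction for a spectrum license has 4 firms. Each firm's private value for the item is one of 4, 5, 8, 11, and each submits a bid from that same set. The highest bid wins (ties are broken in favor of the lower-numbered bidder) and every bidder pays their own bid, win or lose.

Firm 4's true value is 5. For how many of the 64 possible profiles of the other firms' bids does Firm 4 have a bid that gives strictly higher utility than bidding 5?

Others bid (4, 4, 5): truth gives -5; bid 8 gives -3 > -5. Violating.
Others bid (4, 4, 8): truth gives -5; bid 4 gives -4 > -5. Violating.
Others bid (4, 4, 11): truth gives -5; bid 4 gives -4 > -5. Violating.
Others bid (4, 5, 4): truth gives -5; bid 8 gives -3 > -5. Violating.
Others bid (4, 4, 4): truth gives 0; no alternative beats it.
(Checking all 64 profiles: 63 have a profitable deviation, 1 does not.)

63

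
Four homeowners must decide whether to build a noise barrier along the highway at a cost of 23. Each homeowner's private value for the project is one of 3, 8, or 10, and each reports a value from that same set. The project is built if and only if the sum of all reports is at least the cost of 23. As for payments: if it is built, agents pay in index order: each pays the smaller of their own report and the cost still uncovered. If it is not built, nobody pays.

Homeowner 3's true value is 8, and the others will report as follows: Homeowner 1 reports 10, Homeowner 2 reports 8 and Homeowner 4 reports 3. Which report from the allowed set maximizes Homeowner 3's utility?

Report 3: project built, pays 3, utility 8 - 3 = 5.
Report 8: project built, pays 5, utility 8 - 5 = 3.
Report 10: project built, pays 5, utility 8 - 5 = 3.
The best choice is 3 with utility 5.

3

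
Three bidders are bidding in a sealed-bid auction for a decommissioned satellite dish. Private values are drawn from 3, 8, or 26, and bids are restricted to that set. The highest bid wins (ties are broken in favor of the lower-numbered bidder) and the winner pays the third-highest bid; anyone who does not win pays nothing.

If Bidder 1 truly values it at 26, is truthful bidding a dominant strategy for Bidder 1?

Check each profile of the others' bids and compare truth against every alternative bid.
Others bid (3, 26): truth gives 23, best alternative gives 0.
Others bid (26, 3): truth gives 23, best alternative gives 0.
Others bid (8, 26): truth gives 18, best alternative gives 0.
Others bid (26, 8): truth gives 18, best alternative gives 0.
Others bid (3, 3): truth gives 23, best alternative gives 23.
Others bid (3, 8): truth gives 23, best alternative gives 23.
(Remaining 3 profiles checked similarly; truth is weakly best in each.)
In every case the truthful bid is at least as good as any alternative, so it is a dominant strategy.

Yes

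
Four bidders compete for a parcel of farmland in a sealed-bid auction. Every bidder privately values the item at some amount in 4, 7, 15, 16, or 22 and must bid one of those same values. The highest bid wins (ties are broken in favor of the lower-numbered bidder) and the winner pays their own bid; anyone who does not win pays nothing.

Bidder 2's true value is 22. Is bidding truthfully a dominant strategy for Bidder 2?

Consider the case where Bidder 1 bids 4, Bidder 3 bids 4 and Bidder 4 bids 4.
Truthful bid 22: wins, pays 22, utility 22 - 22 = 0.
Bid 7 instead: wins, pays 7, utility 22 - 7 = 15.
Since 15 > 0, bidding 7 is strictly better here, so truthful bidding is not dominant.

No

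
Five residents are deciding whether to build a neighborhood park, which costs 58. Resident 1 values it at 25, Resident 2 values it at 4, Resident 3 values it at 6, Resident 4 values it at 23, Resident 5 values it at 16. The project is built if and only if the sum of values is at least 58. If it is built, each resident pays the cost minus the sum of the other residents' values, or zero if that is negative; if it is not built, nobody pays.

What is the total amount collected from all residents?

Total value 74 ≥ cost 58, so it is built.
Resident 1: others sum to 49; max(0, 58 - 49) = 9.
Resident 2: others sum to 70; max(0, 58 - 70) = 0.
Resident 3: others sum to 68; max(0, 58 - 68) = 0.
Resident 4: others sum to 51; max(0, 58 - 51) = 7.
Resident 5: others sum to 58; max(0, 58 - 58) = 0.
Total collected = 9 + 0 + 0 + 7 + 0 = 16.

16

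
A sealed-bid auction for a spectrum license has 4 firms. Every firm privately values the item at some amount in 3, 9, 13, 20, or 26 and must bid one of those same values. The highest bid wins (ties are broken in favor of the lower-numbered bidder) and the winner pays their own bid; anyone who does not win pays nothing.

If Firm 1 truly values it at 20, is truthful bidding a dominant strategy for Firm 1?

No

Consider the case where Firm 2 bids 3, Firm 3 bids 3 and Firm 4 bids 3.
Truthful bid 20: wins, pays 20, utility 20 - 20 = 0.
Bid 3 instead: wins, pays 3, utility 20 - 3 = 17.
Since 17 > 0, bidding 3 is strictly better here, so truthful bidding is not dominant.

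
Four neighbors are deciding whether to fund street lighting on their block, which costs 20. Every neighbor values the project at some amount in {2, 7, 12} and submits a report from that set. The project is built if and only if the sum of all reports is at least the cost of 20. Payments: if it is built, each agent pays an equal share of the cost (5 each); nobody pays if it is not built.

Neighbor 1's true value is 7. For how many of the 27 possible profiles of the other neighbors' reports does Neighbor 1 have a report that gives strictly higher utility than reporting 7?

Others report (2, 2, 7): truth gives 0; report 12 gives 2 > 0. Violating.
Others report (2, 7, 2): truth gives 0; report 12 gives 2 > 0. Violating.
Others report (7, 2, 2): truth gives 0; report 12 gives 2 > 0. Violating.
Others report (2, 2, 2): truth gives 0; no alternative beats it.
Others report (2, 2, 12): truth gives 2; no alternative beats it.
(Checking all 27 profiles: 3 have a profitable deviation, 24 do not.)

3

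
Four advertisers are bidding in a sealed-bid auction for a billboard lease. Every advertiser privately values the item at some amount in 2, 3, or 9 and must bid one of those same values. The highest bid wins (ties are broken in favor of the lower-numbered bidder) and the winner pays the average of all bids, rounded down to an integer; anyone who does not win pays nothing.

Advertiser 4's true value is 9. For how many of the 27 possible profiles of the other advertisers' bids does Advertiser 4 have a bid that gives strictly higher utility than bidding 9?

1

Others bid (2, 2, 2): truth gives 6; bid 3 gives 7 > 6. Violating.
Others bid (2, 2, 3): truth gives 5; no alternative beats it.
Others bid (2, 2, 9): truth gives 0; no alternative beats it.
(Checking all 27 profiles: 1 has a profitable deviation, 26 do not.)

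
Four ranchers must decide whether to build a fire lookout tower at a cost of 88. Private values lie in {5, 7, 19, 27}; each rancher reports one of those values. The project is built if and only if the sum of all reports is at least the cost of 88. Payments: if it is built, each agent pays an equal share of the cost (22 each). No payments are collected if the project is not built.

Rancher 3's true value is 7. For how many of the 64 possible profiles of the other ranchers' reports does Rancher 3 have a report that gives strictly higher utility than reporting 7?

Others report (27, 27, 27): truth gives -15; report 5 gives 0 > -15. Violating.
Others report (5, 5, 5): truth gives 0; no alternative beats it.
Others report (5, 5, 7): truth gives 0; no alternative beats it.
(Checking all 64 profiles: 1 has a profitable deviation, 63 do not.)

1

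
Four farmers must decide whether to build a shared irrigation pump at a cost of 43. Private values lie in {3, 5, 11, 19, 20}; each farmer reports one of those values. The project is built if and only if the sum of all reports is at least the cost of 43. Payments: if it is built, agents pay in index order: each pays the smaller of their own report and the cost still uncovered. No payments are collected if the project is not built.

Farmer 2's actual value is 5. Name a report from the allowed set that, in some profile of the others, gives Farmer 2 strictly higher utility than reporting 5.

Suppose Farmer 1 reports 3, Farmer 3 reports 19 and Farmer 4 reports 19.
Report 5: project built, pays 5, utility 5 - 5 = 0.
Report 3: project built, pays 3, utility 5 - 3 = 2.
So reporting 3 beats truth here (2 > 0).

3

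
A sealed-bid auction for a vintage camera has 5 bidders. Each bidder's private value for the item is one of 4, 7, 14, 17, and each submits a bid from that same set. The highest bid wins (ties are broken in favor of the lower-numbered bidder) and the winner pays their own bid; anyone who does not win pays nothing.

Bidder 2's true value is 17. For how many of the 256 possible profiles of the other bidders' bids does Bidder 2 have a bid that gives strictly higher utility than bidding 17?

54

Others bid (4, 4, 4, 4): truth gives 0; bid 7 gives 10 > 0. Violating.
Others bid (4, 4, 4, 7): truth gives 0; bid 7 gives 10 > 0. Violating.
Others bid (4, 4, 4, 14): truth gives 0; bid 14 gives 3 > 0. Violating.
Others bid (4, 4, 7, 4): truth gives 0; bid 7 gives 10 > 0. Violating.
Others bid (4, 4, 4, 17): truth gives 0; no alternative beats it.
Others bid (4, 4, 7, 17): truth gives 0; no alternative beats it.
(Checking all 256 profiles: 54 have a profitable deviation, 202 do not.)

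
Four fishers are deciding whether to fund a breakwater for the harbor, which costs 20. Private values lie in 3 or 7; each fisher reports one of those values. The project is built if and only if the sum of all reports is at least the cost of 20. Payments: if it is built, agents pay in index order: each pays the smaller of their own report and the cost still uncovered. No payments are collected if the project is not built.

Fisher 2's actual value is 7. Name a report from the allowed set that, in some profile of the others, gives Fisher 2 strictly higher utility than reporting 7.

3

Suppose Fisher 1 reports 3, Fisher 3 reports 7 and Fisher 4 reports 7.
Report 7: project built, pays 7, utility 7 - 7 = 0.
Report 3: project built, pays 3, utility 7 - 3 = 4.
So reporting 3 beats truth here (4 > 0).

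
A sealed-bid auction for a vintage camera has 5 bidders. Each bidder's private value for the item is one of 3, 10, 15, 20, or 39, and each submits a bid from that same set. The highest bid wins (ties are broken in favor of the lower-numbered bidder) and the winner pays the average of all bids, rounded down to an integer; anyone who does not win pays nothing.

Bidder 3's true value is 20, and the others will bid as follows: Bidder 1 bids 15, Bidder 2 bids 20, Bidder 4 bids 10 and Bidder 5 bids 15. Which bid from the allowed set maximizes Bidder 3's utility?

Bid 3: loses, pays 0, utility 0.
Bid 10: loses, pays 0, utility 0.
Bid 15: loses, pays 0, utility 0.
Bid 20: loses, pays 0, utility 0.
Bid 39: wins, pays 19, utility 20 - 19 = 1.
The best choice is 39 with utility 1.

39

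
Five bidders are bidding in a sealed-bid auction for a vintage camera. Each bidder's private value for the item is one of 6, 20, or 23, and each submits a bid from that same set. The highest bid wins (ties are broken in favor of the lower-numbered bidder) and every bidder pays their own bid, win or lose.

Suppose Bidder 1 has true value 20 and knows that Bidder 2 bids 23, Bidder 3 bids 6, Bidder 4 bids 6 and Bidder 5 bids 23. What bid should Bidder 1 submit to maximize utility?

23

Bid 6: loses but pays 6, utility -6.
Bid 20: loses but pays 20, utility -20.
Bid 23: wins, pays 23, utility 20 - 23 = -3.
The best choice is 23 with utility -3.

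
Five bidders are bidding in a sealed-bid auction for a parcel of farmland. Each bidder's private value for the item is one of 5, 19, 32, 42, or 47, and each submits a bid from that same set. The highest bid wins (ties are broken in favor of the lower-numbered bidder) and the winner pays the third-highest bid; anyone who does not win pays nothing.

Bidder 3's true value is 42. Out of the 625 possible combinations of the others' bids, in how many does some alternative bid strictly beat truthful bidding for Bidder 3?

108

Others bid (5, 5, 5, 47): truth gives 0; bid 47 gives 37 > 0. Violating.
Others bid (5, 5, 19, 47): truth gives 0; bid 47 gives 23 > 0. Violating.
Others bid (5, 5, 32, 47): truth gives 0; bid 47 gives 10 > 0. Violating.
Others bid (5, 5, 47, 5): truth gives 0; bid 47 gives 37 > 0. Violating.
Others bid (5, 5, 5, 5): truth gives 37; no alternative beats it.
Others bid (5, 5, 5, 19): truth gives 37; no alternative beats it.
(Checking all 625 profiles: 108 have a profitable deviation, 517 do not.)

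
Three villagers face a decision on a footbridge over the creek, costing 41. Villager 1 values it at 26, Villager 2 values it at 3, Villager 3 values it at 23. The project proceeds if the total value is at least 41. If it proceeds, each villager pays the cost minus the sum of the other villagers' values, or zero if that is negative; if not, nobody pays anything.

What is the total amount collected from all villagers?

Total value 52 ≥ cost 41, so it is built.
Villager 1: others sum to 26; max(0, 41 - 26) = 15.
Villager 2: others sum to 49; max(0, 41 - 49) = 0.
Villager 3: others sum to 29; max(0, 41 - 29) = 12.
Total collected = 15 + 0 + 12 = 27.

27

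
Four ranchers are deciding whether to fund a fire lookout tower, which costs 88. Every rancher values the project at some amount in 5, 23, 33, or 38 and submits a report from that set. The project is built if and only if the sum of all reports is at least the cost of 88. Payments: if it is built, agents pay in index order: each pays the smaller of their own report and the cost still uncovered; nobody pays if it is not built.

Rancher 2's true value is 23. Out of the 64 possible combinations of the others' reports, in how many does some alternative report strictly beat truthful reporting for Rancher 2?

Others report (23, 23, 38): truth gives 0; report 5 gives 18 > 0. Violating.
Others report (23, 33, 33): truth gives 0; report 5 gives 18 > 0. Violating.
Others report (23, 33, 38): truth gives 0; report 5 gives 18 > 0. Violating.
Others report (23, 38, 23): truth gives 0; report 5 gives 18 > 0. Violating.
Others report (5, 5, 5): truth gives 0; no alternative beats it.
Others report (5, 5, 23): truth gives 0; no alternative beats it.
(Checking all 64 profiles: 23 have a profitable deviation, 41 do not.)

23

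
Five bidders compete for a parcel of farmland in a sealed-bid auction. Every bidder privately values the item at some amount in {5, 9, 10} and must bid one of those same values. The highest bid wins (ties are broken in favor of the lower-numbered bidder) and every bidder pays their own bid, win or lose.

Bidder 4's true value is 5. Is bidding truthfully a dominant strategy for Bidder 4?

Consider the case where Bidder 1 bids 5, Bidder 2 bids 5, Bidder 3 bids 5 and Bidder 5 bids 5.
Truthful bid 5: loses but pays 5, utility -5.
Bid 9 instead: wins, pays 9, utility 5 - 9 = -4.
Since -4 > -5, bidding 9 is strictly better here, so truthful bidding is not dominant.

No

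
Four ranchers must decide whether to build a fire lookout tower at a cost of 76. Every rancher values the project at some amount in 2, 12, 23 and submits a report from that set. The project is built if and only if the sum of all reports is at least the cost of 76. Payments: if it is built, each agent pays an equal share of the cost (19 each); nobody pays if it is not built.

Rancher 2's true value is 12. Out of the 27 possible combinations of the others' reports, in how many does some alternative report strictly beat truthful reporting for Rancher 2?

1

Others report (23, 23, 23): truth gives -7; report 2 gives 0 > -7. Violating.
Others report (2, 2, 2): truth gives 0; no alternative beats it.
Others report (2, 2, 12): truth gives 0; no alternative beats it.
(Checking all 27 profiles: 1 has a profitable deviation, 26 do not.)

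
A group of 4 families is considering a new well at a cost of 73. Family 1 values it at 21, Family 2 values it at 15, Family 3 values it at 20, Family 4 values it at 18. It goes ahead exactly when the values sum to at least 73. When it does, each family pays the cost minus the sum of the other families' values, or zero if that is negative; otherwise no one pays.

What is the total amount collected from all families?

Total value 74 ≥ cost 73, so it is built.
Family 1: others sum to 53; max(0, 73 - 53) = 20.
Family 2: others sum to 59; max(0, 73 - 59) = 14.
Family 3: others sum to 54; max(0, 73 - 54) = 19.
Family 4: others sum to 56; max(0, 73 - 56) = 17.
Total collected = 20 + 14 + 19 + 17 = 70.

70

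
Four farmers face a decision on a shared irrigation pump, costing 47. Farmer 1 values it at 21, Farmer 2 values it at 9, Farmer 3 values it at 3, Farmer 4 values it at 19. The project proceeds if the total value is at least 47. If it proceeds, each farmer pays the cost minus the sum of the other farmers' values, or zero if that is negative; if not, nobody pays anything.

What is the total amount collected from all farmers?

34

Total value 52 ≥ cost 47, so it is built.
Farmer 1: others sum to 31; max(0, 47 - 31) = 16.
Farmer 2: others sum to 43; max(0, 47 - 43) = 4.
Farmer 3: others sum to 49; max(0, 47 - 49) = 0.
Farmer 4: others sum to 33; max(0, 47 - 33) = 14.
Total collected = 16 + 4 + 0 + 14 = 34.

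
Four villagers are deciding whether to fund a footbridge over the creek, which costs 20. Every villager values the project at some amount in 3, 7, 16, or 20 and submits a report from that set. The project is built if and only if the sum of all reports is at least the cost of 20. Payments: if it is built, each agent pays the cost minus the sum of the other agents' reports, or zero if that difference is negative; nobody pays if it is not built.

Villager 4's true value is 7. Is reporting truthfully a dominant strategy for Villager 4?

Check each profile of the others' reports and compare truth against every alternative report.
Others report (3, 3, 16): truth gives 7, best alternative gives 7.
Others report (3, 3, 20): truth gives 7, best alternative gives 7.
Others report (3, 7, 16): truth gives 7, best alternative gives 7.
Others report (3, 7, 20): truth gives 7, best alternative gives 7.
Others report (3, 16, 3): truth gives 7, best alternative gives 7.
Others report (3, 16, 7): truth gives 7, best alternative gives 7.
(Remaining 58 profiles checked similarly; truth is weakly best in each.)
In every case the truthful report is at least as good as any alternative, so it is a dominant strategy.

Yes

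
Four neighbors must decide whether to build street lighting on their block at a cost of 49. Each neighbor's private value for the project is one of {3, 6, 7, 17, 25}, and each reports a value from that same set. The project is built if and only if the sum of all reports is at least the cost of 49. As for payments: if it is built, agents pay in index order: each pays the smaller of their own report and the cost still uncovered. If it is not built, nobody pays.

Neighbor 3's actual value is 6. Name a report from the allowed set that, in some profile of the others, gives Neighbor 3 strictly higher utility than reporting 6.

Suppose Neighbor 1 reports 3, Neighbor 2 reports 25 and Neighbor 4 reports 25.
Report 6: project built, pays 6, utility 6 - 6 = 0.
Report 3: project built, pays 3, utility 6 - 3 = 3.
So reporting 3 beats truth here (3 > 0).

3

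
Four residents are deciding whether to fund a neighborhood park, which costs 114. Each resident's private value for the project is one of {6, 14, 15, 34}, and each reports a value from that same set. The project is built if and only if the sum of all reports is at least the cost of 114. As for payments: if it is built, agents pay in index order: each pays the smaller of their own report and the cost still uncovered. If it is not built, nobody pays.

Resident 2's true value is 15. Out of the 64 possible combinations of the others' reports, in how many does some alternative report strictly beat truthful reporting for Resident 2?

Others report (34, 34, 34): truth gives 0; report 14 gives 1 > 0. Violating.
Others report (6, 6, 6): truth gives 0; no alternative beats it.
Others report (6, 6, 14): truth gives 0; no alternative beats it.
(Checking all 64 profiles: 1 has a profitable deviation, 63 do not.)

1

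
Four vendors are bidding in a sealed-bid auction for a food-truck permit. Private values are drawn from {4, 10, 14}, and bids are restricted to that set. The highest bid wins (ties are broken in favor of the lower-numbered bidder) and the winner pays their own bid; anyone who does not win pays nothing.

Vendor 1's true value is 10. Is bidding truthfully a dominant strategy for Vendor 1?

No

Consider the case where Vendor 2 bids 4, Vendor 3 bids 4 and Vendor 4 bids 4.
Truthful bid 10: wins, pays 10, utility 10 - 10 = 0.
Bid 4 instead: wins, pays 4, utility 10 - 4 = 6.
Since 6 > 0, bidding 4 is strictly better here, so truthful bidding is not dominant.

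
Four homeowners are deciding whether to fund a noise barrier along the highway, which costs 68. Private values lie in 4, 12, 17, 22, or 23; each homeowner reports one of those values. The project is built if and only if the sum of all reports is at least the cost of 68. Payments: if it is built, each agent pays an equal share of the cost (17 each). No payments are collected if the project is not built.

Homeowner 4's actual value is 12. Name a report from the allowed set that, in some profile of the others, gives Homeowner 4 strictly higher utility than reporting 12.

4

Suppose Homeowner 1 reports 12, Homeowner 2 reports 22 and Homeowner 3 reports 22.
Report 12: project built, pays 17, utility 12 - 17 = -5.
Report 4: project not built, utility 0.
So reporting 4 beats truth here (0 > -5).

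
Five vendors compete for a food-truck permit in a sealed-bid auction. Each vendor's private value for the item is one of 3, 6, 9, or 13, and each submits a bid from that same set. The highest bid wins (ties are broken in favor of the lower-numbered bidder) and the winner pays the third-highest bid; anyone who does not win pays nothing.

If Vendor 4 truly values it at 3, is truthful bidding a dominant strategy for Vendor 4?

Check each profile of the others' bids and compare truth against every alternative bid.
Others bid (3, 3, 3, 3): truth gives 0, best alternative gives 0.
Others bid (3, 3, 3, 6): truth gives 0, best alternative gives 0.
Others bid (3, 3, 3, 9): truth gives 0, best alternative gives 0.
Others bid (3, 3, 3, 13): truth gives 0, best alternative gives 0.
Others bid (3, 3, 6, 3): truth gives 0, best alternative gives 0.
Others bid (3, 3, 6, 6): truth gives 0, best alternative gives 0.
(Remaining 250 profiles checked similarly; truth is weakly best in each.)
In every case the truthful bid is at least as good as any alternative, so it is a dominant strategy.

Yes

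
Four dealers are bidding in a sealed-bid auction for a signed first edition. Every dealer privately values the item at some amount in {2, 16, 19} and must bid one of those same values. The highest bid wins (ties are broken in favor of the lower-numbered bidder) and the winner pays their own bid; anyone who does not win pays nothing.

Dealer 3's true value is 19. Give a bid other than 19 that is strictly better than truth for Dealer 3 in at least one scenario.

Suppose Dealer 1 bids 2, Dealer 2 bids 2 and Dealer 4 bids 2.
Bid 19: wins, pays 19, utility 19 - 19 = 0.
Bid 16: wins, pays 16, utility 19 - 16 = 3.
So bidding 16 beats truth here (3 > 0).

16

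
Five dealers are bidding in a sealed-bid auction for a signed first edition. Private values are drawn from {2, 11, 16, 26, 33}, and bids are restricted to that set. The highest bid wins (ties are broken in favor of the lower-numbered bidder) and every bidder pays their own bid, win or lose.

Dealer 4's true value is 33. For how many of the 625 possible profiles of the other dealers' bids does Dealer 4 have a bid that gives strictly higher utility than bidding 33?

413

Others bid (2, 2, 2, 2): truth gives 0; bid 11 gives 22 > 0. Violating.
Others bid (2, 2, 2, 11): truth gives 0; bid 11 gives 22 > 0. Violating.
Others bid (2, 2, 2, 16): truth gives 0; bid 16 gives 17 > 0. Violating.
Others bid (2, 2, 2, 26): truth gives 0; bid 26 gives 7 > 0. Violating.
Others bid (2, 2, 2, 33): truth gives 0; no alternative beats it.
Others bid (2, 2, 11, 33): truth gives 0; no alternative beats it.
(Checking all 625 profiles: 413 have a profitable deviation, 212 do not.)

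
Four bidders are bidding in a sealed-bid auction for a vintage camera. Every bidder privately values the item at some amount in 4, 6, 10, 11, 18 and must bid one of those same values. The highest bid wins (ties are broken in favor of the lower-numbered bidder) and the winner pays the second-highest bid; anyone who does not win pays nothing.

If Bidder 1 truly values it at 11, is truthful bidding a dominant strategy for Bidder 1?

Check each profile of the others' bids and compare truth against every alternative bid.
Others bid (4, 4, 4): truth gives 7, best alternative gives 7.
Others bid (4, 4, 6): truth gives 5, best alternative gives 5.
Others bid (4, 6, 4): truth gives 5, best alternative gives 5.
Others bid (4, 6, 6): truth gives 5, best alternative gives 5.
Others bid (6, 4, 4): truth gives 5, best alternative gives 5.
Others bid (6, 4, 6): truth gives 5, best alternative gives 5.
(Remaining 119 profiles checked similarly; truth is weakly best in each.)
In every case the truthful bid is at least as good as any alternative, so it is a dominant strategy.

Yes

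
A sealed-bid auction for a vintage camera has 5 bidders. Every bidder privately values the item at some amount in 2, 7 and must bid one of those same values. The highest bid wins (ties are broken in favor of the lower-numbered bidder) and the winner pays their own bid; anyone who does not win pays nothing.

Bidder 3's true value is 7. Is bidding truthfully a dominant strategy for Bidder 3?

Yes

Check each profile of the others' bids and compare truth against every alternative bid.
Others bid (2, 2, 2, 2): truth gives 0, best alternative gives 0.
Others bid (2, 2, 2, 7): truth gives 0, best alternative gives 0.
Others bid (2, 2, 7, 2): truth gives 0, best alternative gives 0.
Others bid (2, 2, 7, 7): truth gives 0, best alternative gives 0.
Others bid (2, 7, 2, 2): truth gives 0, best alternative gives 0.
Others bid (2, 7, 2, 7): truth gives 0, best alternative gives 0.
(Remaining 10 profiles checked similarly; truth is weakly best in each.)
In every case the truthful bid is at least as good as any alternative, so it is a dominant strategy.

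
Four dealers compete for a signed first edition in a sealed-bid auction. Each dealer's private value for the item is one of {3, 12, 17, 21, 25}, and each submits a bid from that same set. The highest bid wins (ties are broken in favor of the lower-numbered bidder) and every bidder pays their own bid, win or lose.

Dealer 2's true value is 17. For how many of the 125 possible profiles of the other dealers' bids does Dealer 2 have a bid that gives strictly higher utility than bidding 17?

111

Others bid (3, 3, 3): truth gives 0; bid 12 gives 5 > 0. Violating.
Others bid (3, 3, 12): truth gives 0; bid 12 gives 5 > 0. Violating.
Others bid (3, 3, 21): truth gives -17; bid 3 gives -3 > -17. Violating.
Others bid (3, 3, 25): truth gives -17; bid 3 gives -3 > -17. Violating.
Others bid (3, 3, 17): truth gives 0; no alternative beats it.
Others bid (3, 12, 17): truth gives 0; no alternative beats it.
(Checking all 125 profiles: 111 have a profitable deviation, 14 do not.)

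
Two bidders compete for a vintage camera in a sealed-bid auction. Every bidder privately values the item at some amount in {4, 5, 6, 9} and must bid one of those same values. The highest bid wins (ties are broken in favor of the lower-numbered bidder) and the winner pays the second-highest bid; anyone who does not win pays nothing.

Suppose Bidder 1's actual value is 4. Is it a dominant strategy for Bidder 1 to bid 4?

Check each profile of the others' bids and compare truth against every alternative bid.
Others bid (5): truth gives 0, best alternative gives -1.
Others bid (4): truth gives 0, best alternative gives 0.
Others bid (6): truth gives 0, best alternative gives 0.
Others bid (9): truth gives 0, best alternative gives 0.
In every case the truthful bid is at least as good as any alternative, so it is a dominant strategy.

Yes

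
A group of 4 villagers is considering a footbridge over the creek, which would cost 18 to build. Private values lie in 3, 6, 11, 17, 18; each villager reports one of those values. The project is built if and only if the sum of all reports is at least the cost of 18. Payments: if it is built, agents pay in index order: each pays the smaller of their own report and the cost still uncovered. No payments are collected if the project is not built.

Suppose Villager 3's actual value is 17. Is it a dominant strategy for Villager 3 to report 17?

Consider the case where Villager 1 reports 3, Villager 2 reports 3 and Villager 4 reports 3.
Truthful report 17: project built, pays 12, utility 17 - 12 = 5.
Report 11 instead: project built, pays 11, utility 17 - 11 = 6.
Since 6 > 5, reporting 11 is strictly better here, so truthful reporting is not dominant.

No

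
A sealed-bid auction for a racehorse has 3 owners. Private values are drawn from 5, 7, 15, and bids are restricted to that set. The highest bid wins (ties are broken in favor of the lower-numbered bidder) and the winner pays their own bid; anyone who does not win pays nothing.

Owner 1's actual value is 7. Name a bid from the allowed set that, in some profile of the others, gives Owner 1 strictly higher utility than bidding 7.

Suppose Owner 2 bids 5 and Owner 3 bids 5.
Bid 7: wins, pays 7, utility 7 - 7 = 0.
Bid 5: wins, pays 5, utility 7 - 5 = 2.
So bidding 5 beats truth here (2 > 0).

5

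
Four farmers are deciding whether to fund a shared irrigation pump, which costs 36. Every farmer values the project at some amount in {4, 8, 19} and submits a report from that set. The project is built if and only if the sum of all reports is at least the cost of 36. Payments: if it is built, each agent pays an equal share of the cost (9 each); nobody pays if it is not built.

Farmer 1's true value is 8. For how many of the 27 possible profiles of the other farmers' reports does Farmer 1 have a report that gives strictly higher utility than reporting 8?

6

Others report (4, 8, 19): truth gives -1; report 4 gives 0 > -1. Violating.
Others report (4, 19, 8): truth gives -1; report 4 gives 0 > -1. Violating.
Others report (8, 4, 19): truth gives -1; report 4 gives 0 > -1. Violating.
Others report (8, 19, 4): truth gives -1; report 4 gives 0 > -1. Violating.
Others report (4, 4, 4): truth gives 0; no alternative beats it.
Others report (4, 4, 8): truth gives 0; no alternative beats it.
(Checking all 27 profiles: 6 have a profitable deviation, 21 do not.)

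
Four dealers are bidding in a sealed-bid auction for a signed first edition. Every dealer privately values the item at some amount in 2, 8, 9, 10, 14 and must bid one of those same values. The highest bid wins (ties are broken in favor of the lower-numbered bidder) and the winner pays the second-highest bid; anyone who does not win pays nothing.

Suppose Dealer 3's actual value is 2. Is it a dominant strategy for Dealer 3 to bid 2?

Check each profile of the others' bids and compare truth against every alternative bid.
Others bid (2, 2, 8): truth gives 0, best alternative gives -6.
Others bid (2, 2, 2): truth gives 0, best alternative gives 0.
Others bid (2, 2, 9): truth gives 0, best alternative gives 0.
Others bid (2, 2, 10): truth gives 0, best alternative gives 0.
Others bid (2, 2, 14): truth gives 0, best alternative gives 0.
Others bid (2, 8, 2): truth gives 0, best alternative gives 0.
(Remaining 119 profiles checked similarly; truth is weakly best in each.)
In every case the truthful bid is at least as good as any alternative, so it is a dominant strategy.

Yes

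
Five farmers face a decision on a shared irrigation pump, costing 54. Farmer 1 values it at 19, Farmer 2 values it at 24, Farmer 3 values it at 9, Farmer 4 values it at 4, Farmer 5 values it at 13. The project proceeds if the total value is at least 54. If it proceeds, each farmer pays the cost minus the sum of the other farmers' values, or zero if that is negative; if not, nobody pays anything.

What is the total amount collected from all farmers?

Total value 69 ≥ cost 54, so it is built.
Farmer 1: others sum to 50; max(0, 54 - 50) = 4.
Farmer 2: others sum to 45; max(0, 54 - 45) = 9.
Farmer 3: others sum to 60; max(0, 54 - 60) = 0.
Farmer 4: others sum to 65; max(0, 54 - 65) = 0.
Farmer 5: others sum to 56; max(0, 54 - 56) = 0.
Total collected = 4 + 9 + 0 + 0 + 0 = 13.

13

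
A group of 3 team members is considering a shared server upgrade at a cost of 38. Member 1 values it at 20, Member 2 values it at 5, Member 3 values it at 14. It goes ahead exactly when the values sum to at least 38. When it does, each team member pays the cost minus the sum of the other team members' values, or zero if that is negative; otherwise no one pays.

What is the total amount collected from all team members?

36

Total value 39 ≥ cost 38, so it is built.
Member 1: others sum to 19; max(0, 38 - 19) = 19.
Member 2: others sum to 34; max(0, 38 - 34) = 4.
Member 3: others sum to 25; max(0, 38 - 25) = 13.
Total collected = 19 + 4 + 13 = 36.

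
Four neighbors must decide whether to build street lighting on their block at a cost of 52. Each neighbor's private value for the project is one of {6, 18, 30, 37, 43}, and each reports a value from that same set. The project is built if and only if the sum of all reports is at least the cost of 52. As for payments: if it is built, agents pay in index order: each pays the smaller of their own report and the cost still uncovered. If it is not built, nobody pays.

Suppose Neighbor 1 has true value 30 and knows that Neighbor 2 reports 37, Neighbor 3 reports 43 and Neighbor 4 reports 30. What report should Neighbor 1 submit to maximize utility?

6

Report 6: project built, pays 6, utility 30 - 6 = 24.
Report 18: project built, pays 18, utility 30 - 18 = 12.
Report 30: project built, pays 30, utility 30 - 30 = 0.
Report 37: project built, pays 37, utility 30 - 37 = -7.
Report 43: project built, pays 43, utility 30 - 43 = -13.
The best choice is 6 with utility 24.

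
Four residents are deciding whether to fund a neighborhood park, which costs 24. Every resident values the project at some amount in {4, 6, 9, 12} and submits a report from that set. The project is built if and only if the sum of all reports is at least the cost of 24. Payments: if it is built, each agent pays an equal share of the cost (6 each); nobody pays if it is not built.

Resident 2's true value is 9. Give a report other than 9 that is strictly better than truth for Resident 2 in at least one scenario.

Suppose Resident 1 reports 4, Resident 3 reports 4 and Resident 4 reports 4.
Report 9: project not built, utility 0.
Report 12: project built, pays 6, utility 9 - 6 = 3.
So reporting 12 beats truth here (3 > 0).

12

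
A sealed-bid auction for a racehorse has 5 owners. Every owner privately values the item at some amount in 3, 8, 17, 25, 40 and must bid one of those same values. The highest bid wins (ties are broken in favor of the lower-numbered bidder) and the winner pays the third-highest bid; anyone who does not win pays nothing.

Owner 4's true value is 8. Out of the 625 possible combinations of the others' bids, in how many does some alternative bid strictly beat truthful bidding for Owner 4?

Others bid (3, 3, 3, 17): truth gives 0; bid 17 gives 5 > 0. Violating.
Others bid (3, 3, 3, 25): truth gives 0; bid 25 gives 5 > 0. Violating.
Others bid (3, 3, 3, 40): truth gives 0; bid 40 gives 5 > 0. Violating.
Others bid (3, 3, 8, 3): truth gives 0; bid 17 gives 5 > 0. Violating.
Others bid (3, 3, 3, 3): truth gives 5; no alternative beats it.
Others bid (3, 3, 3, 8): truth gives 5; no alternative beats it.
(Checking all 625 profiles: 12 have a profitable deviation, 613 do not.)

12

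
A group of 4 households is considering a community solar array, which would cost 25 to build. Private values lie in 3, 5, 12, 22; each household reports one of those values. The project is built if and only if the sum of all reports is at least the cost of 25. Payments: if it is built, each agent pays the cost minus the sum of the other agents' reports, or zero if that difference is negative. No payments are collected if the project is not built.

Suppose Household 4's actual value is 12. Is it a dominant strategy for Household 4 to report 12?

Yes

Check each profile of the others' reports and compare truth against every alternative report.
Others report (3, 3, 22): truth gives 12, best alternative gives 12.
Others report (3, 5, 22): truth gives 12, best alternative gives 12.
Others report (3, 12, 12): truth gives 12, best alternative gives 12.
Others report (3, 12, 22): truth gives 12, best alternative gives 12.
Others report (3, 22, 3): truth gives 12, best alternative gives 12.
Others report (3, 22, 5): truth gives 12, best alternative gives 12.
(Remaining 58 profiles checked similarly; truth is weakly best in each.)
In every case the truthful report is at least as good as any alternative, so it is a dominant strategy.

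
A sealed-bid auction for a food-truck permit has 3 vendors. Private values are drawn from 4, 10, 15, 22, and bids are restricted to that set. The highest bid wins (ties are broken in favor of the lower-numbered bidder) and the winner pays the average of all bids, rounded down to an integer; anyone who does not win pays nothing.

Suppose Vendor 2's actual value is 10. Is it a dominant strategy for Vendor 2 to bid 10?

Consider the case where Vendor 1 bids 10 and Vendor 3 bids 4.
Truthful bid 10: loses, pays 0, utility 0.
Bid 15 instead: wins, pays 9, utility 10 - 9 = 1.
Since 1 > 0, bidding 15 is strictly better here, so truthful bidding is not dominant.

No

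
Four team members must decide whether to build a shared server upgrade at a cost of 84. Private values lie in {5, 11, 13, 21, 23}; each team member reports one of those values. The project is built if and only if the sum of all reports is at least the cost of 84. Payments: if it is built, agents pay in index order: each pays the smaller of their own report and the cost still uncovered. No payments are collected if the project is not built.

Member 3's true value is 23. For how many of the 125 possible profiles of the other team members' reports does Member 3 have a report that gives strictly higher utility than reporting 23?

Others report (21, 21, 21): truth gives 0; report 21 gives 2 > 0. Violating.
Others report (21, 21, 23): truth gives 0; report 21 gives 2 > 0. Violating.
Others report (21, 23, 21): truth gives 0; report 21 gives 2 > 0. Violating.
Others report (21, 23, 23): truth gives 0; report 21 gives 2 > 0. Violating.
Others report (5, 5, 5): truth gives 0; no alternative beats it.
Others report (5, 5, 11): truth gives 0; no alternative beats it.
(Checking all 125 profiles: 8 have a profitable deviation, 117 do not.)

8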